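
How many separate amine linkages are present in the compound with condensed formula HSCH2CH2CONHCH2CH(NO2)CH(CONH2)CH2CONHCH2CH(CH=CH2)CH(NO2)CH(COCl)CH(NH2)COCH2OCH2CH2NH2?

2

Reading the structure from left to right:
  HSCH2: –SH on an sp³ carbon → thiol.
  CH2CONHCH2: –C(=O)–N– linkage → amide (the N is not an amine).
  CH(NO2): –NO2 on an sp³ carbon → nitro (the N=O is not a carbonyl).
  CH(CONH2): pendant –CONH2: carbonyl C bonded to C and N → amide.
  CH2CONHCH2: –C(=O)–N– linkage → amide (the N is not an amine).
  CH(CH=CH2): pendant –CH=CH2: C=C double bond → alkene.
  CH(NO2): –NO2 on an sp³ carbon → nitro (the N=O is not a carbonyl).
  CH(COCl): pendant –C(=O)X: carbonyl C bonded to C and halogen → acyl halide.
  CH(NH2): –NH2 on an sp³ carbon with no adjacent C=O → amine.
  CO: –C(=O)– with carbon on both sides → ketone.
  CH2OCH2: C–O–C with sp³ carbons on both sides and no adjacent C=O → ether.
  CH2NH2: –NH2 on an sp³ carbon with no adjacent C=O → amine.
Amine appears at: CH(NH2), CH2NH2 → 2.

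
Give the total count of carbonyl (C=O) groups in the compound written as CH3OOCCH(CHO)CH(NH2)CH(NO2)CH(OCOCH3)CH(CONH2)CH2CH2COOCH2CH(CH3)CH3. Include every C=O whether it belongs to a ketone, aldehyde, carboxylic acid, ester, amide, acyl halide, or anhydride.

CH3OOC: ester, 1 C=O (running total 1).
CH(CHO): aldehyde, 1 C=O (running total 2).
CH(OCOCH3): ester, 1 C=O (running total 3).
CH(CONH2): amide, 1 C=O (running total 4).
CH2COOCH2: ester, 1 C=O (running total 5).

5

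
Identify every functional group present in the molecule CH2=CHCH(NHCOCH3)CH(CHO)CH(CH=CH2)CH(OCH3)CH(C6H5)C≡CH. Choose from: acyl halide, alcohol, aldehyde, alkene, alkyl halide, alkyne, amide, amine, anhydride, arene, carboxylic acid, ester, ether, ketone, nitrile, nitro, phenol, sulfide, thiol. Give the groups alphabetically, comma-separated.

Reading the structure from left to right:
  CH2=CH: C=C double bond → alkene.
  CH(NHCOCH3): pendant –NHC(=O)CH3: N bonded to a carbonyl → amide (not amine).
  CH(CHO): pendant –CHO: carbonyl C bonded to C and H → aldehyde.
  CH(CH=CH2): pendant –CH=CH2: C=C double bond → alkene.
  CH(OCH3): pendant –OCH3: C–O–C with sp³ C, no adjacent C=O → ether.
  CH(C6H5): pendant –C6H5: benzene ring → arene.
  C≡CH: C≡C triple bond → alkyne.

aldehyde, alkene, alkyne, amide, arene, ether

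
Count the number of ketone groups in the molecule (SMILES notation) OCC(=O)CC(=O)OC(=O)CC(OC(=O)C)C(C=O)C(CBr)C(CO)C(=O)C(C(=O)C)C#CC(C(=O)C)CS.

4

Reading the structure from left to right:
  HOCH2: HO– on an sp³ carbon → alcohol.
  CO: –C(=O)– with carbon on both sides → ketone.
  CH2CO-O-COCH2: two acyl groups sharing one oxygen, –C(=O)–O–C(=O)– → anhydride.
  CH(OCOCH3): pendant –OC(=O)CH3: an acyloxy group → ester.
  CH(CHO): pendant –CHO: carbonyl C bonded to C and H → aldehyde.
  CH(CH2Br): pendant –CH2X: halogen on sp³ carbon → alkyl halide.
  CH(CH2OH): pendant –CH2OH on an sp³ backbone C → alcohol.
  CO: –C(=O)– with carbon on both sides → ketone.
  CH(COCH3): pendant –COCH3: carbonyl C bonded to two carbons → ketone.
  C≡C: C≡C triple bond → alkyne.
  CH(COCH3): pendant –COCH3: carbonyl C bonded to two carbons → ketone.
  CH2SH: –SH on an sp³ carbon → thiol.
Ketone appears at: CO, CO, CH(COCH3), CH(COCH3) → 4.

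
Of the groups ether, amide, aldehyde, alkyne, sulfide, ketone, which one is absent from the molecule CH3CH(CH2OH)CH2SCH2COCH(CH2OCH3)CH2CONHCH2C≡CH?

aldehyde

ether: present (CH(CH2OCH3) — pendant –CH2OCH3: C–O–C linkage → ether).
amide: present (CH2CONHCH2 — –C(=O)–N– linkage → amide (the N is not an amine)).
sulfide: present (CH2SCH2 — C–S–C linkage → sulfide (thioether)).
ketone: present (CO — –C(=O)– with carbon on both sides → ketone).
alkyne: present (C≡CH — C≡C triple bond → alkyne).
aldehyde: absent. In CO, the carbonyl carbon is bonded to two carbons, so it is a ketone, not an aldehyde.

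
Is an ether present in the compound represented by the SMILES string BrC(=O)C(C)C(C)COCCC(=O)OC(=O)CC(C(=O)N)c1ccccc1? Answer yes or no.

Taking each segment in turn:
  BrCO: –C(=O)Br: carbonyl C bonded to C and to a halogen → acyl halide (not alkyl halide).
  CH2OCH2: C–O–C with sp³ carbons on both sides and no adjacent C=O → ether.
  CH2CO-O-COCH2: two acyl groups sharing one oxygen, –C(=O)–O–C(=O)– → anhydride.
  CH(CONH2): pendant –CONH2: carbonyl C bonded to C and N → amide.
  C6H5: –C6H5 phenyl ring → arene.
The CH2OCH2 segment supplies the ether: C–O–C with sp³ carbons on both sides and no adjacent C=O → ether.

yes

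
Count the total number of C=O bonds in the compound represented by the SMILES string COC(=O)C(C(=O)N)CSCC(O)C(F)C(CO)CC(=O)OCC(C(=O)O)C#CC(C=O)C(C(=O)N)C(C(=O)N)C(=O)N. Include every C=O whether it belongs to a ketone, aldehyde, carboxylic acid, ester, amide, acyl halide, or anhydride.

CH3OOC: ester, 1 C=O (running total 1).
CH(CONH2): amide, 1 C=O (running total 2).
CH2COOCH2: ester, 1 C=O (running total 3).
CH(COOH): carboxylic acid, 1 C=O (running total 4).
CH(CHO): aldehyde, 1 C=O (running total 5).
CH(CONH2): amide, 1 C=O (running total 6).
CH(CONH2): amide, 1 C=O (running total 7).
CONH2: amide, 1 C=O (running total 8).

8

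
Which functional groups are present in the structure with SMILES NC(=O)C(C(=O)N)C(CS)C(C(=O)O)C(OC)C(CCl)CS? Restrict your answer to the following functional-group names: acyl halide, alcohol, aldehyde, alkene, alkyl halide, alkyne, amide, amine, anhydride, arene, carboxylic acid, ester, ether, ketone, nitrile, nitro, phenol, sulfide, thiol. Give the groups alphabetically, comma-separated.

Working along the chain:
  H2NCO: –C(=O)NH2: carbonyl C bonded to C and to N → amide (the N is not a separate amine).
  CH(CONH2): pendant –CONH2: carbonyl C bonded to C and N → amide.
  CH(CH2SH): pendant –CH2SH → thiol.
  CH(COOH): pendant –COOH: carbonyl C bonded to C and –OH → carboxylic acid.
  CH(OCH3): pendant –OCH3: C–O–C with sp³ C, no adjacent C=O → ether.
  CH(CH2Cl): pendant –CH2X: halogen on sp³ carbon → alkyl halide.
  CH2SH: –SH on an sp³ carbon → thiol.

alkyl halide, amide, carboxylic acid, ether, thiol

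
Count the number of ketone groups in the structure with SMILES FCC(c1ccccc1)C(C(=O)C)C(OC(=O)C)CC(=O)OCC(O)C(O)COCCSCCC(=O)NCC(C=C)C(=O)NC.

Taking each segment in turn:
  FCH2: halogen on an sp³ carbon → alkyl halide.
  CH(C6H5): pendant –C6H5: benzene ring → arene.
  CH(COCH3): pendant –COCH3: carbonyl C bonded to two carbons → ketone.
  CH(OCOCH3): pendant –OC(=O)CH3: an acyloxy group → ester.
  CH2COOCH2: –C(=O)–O–C with C on the carbonyl side → ester.
  CH(OH): –OH on an sp³ carbon → alcohol (secondary).
  CH(OH): –OH on an sp³ carbon → alcohol (secondary).
  CH2OCH2: C–O–C with sp³ carbons on both sides and no adjacent C=O → ether.
  CH2SCH2: C–S–C linkage → sulfide (thioether).
  CH2CONHCH2: –C(=O)–N– linkage → amide (the N is not an amine).
  CH(CH=CH2): pendant –CH=CH2: C=C double bond → alkene.
  CONHCH3: –C(=O)NHCH3: carbonyl C bonded to C and to N → amide (the N is not an amine).
Ketone appears at: CH(COCH3) → 1.

1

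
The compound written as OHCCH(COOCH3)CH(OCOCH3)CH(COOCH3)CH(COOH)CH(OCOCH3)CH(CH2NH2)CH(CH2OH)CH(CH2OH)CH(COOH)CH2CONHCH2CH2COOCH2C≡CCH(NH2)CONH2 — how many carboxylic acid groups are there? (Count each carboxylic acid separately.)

2

terminal –CHO: carbonyl C bonded to H and C → aldehyde.
pendant –COOCH3: carbonyl C bonded to C and –OCH3 → ester.
pendant –OC(=O)CH3: an acyloxy group → ester.
pendant –COOCH3: carbonyl C bonded to C and –OCH3 → ester.
pendant –COOH: carbonyl C bonded to C and –OH → carboxylic acid.
pendant –OC(=O)CH3: an acyloxy group → ester.
pendant –CH2NH2: N on sp³ C, no adjacent C=O → amine.
pendant –CH2OH on an sp³ backbone C → alcohol.
pendant –CH2OH on an sp³ backbone C → alcohol.
pendant –COOH: carbonyl C bonded to C and –OH → carboxylic acid.
–C(=O)–N– linkage → amide (the N is not an amine).
–C(=O)–O–C with C on the carbonyl side → ester.
C≡C triple bond → alkyne.
–NH2 on an sp³ carbon with no adjacent C=O → amine.
–C(=O)NH2: carbonyl C bonded to C and to N → amide (the N is not a separate amine).
Carboxylic acid appears at: CH(COOH), CH(COOH) → 2.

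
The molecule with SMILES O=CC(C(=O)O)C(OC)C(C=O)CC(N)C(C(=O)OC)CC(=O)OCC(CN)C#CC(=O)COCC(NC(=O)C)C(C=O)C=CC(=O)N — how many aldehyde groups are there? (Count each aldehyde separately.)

terminal –CHO: carbonyl C bonded to H and C → aldehyde.
pendant –COOH: carbonyl C bonded to C and –OH → carboxylic acid.
pendant –OCH3: C–O–C with sp³ C, no adjacent C=O → ether.
pendant –CHO: carbonyl C bonded to C and H → aldehyde.
–NH2 on an sp³ carbon with no adjacent C=O → amine.
pendant –COOCH3: carbonyl C bonded to C and –OCH3 → ester.
–C(=O)–O–C with C on the carbonyl side → ester.
pendant –CH2NH2: N on sp³ C, no adjacent C=O → amine.
C≡C triple bond → alkyne.
–C(=O)– with carbon on both sides → ketone.
C–O–C with sp³ carbons on both sides and no adjacent C=O → ether.
pendant –NHC(=O)CH3: N bonded to a carbonyl → amide (not amine).
pendant –CHO: carbonyl C bonded to C and H → aldehyde.
C=C double bond → alkene.
–C(=O)NH2: carbonyl C bonded to C and to N → amide (the N is not a separate amine).
Aldehyde appears at: OHC, CH(CHO), CH(CHO) → 3.

3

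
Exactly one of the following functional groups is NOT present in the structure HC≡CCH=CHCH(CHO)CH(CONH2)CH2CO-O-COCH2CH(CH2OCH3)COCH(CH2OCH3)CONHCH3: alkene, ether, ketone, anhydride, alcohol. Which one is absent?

alcohol

ketone: present (CO — –C(=O)– with carbon on both sides → ketone).
anhydride: present (CH2CO-O-COCH2 — two acyl groups sharing one oxygen, –C(=O)–O–C(=O)– → anhydride).
alkene: present (CH=CH — C=C double bond → alkene).
ether: present (CH(CH2OCH3) — pendant –CH2OCH3: C–O–C linkage → ether).
alcohol: no segment matches this pattern.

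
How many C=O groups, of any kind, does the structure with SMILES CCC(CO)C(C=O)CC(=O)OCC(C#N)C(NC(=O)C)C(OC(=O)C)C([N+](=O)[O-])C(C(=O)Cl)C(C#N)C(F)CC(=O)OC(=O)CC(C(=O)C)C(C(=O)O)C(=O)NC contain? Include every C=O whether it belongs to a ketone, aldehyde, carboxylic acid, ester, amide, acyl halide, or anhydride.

10

CH(CHO): aldehyde, 1 C=O (running total 1).
CH2COOCH2: ester, 1 C=O (running total 2).
CH(NHCOCH3): amide, 1 C=O (running total 3).
CH(OCOCH3): ester, 1 C=O (running total 4).
CH(COCl): acyl halide, 1 C=O (running total 5).
CH2CO-O-COCH2: anhydride, 2 C=O (running total 7).
CH(COCH3): ketone, 1 C=O (running total 8).
CH(COOH): carboxylic acid, 1 C=O (running total 9).
CONHCH3: amide, 1 C=O (running total 10).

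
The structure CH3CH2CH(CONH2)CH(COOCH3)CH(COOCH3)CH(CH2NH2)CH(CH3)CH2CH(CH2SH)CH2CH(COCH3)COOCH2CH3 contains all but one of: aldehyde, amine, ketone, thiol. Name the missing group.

ketone: present (CH(COCH3) — pendant –COCH3: carbonyl C bonded to two carbons → ketone).
amine: present (CH(CH2NH2) — pendant –CH2NH2: N on sp³ C, no adjacent C=O → amine).
thiol: present (CH(CH2SH) — pendant –CH2SH → thiol).
aldehyde: absent. In CH(COCH3), the carbonyl carbon is bonded to two carbons, so it is a ketone, not an aldehyde.

aldehyde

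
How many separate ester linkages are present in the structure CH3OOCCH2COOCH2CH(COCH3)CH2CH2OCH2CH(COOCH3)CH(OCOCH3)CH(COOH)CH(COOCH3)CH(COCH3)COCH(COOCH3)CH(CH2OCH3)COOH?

6

CH3O–C(=O)–: carbonyl C bonded to C and to –OCH3 → ester (not ketone + ether).
–C(=O)–O–C with C on the carbonyl side → ester.
pendant –COCH3: carbonyl C bonded to two carbons → ketone.
C–O–C with sp³ carbons on both sides and no adjacent C=O → ether.
pendant –COOCH3: carbonyl C bonded to C and –OCH3 → ester.
pendant –OC(=O)CH3: an acyloxy group → ester.
pendant –COOH: carbonyl C bonded to C and –OH → carboxylic acid.
pendant –COOCH3: carbonyl C bonded to C and –OCH3 → ester.
pendant –COCH3: carbonyl C bonded to two carbons → ketone.
–C(=O)– with carbon on both sides → ketone.
pendant –COOCH3: carbonyl C bonded to C and –OCH3 → ester.
pendant –CH2OCH3: C–O–C linkage → ether.
–COOH: carbonyl C bonded to –OH and C → carboxylic acid (the –OH is not a separate alcohol).
Ester appears at: CH3OOC, CH2COOCH2, CH(COOCH3), CH(OCOCH3), CH(COOCH3), CH(COOCH3) → 6.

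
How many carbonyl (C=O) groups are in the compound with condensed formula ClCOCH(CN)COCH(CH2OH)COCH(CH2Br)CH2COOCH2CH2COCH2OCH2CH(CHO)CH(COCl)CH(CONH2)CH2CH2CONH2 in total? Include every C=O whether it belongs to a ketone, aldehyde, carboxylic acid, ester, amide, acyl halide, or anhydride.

ClCO: acyl halide, 1 C=O (running total 1).
CO: ketone, 1 C=O (running total 2).
CO: ketone, 1 C=O (running total 3).
CH2COOCH2: ester, 1 C=O (running total 4).
CO: ketone, 1 C=O (running total 5).
CH(CHO): aldehyde, 1 C=O (running total 6).
CH(COCl): acyl halide, 1 C=O (running total 7).
CH(CONH2): amide, 1 C=O (running total 8).
CONH2: amide, 1 C=O (running total 9).

9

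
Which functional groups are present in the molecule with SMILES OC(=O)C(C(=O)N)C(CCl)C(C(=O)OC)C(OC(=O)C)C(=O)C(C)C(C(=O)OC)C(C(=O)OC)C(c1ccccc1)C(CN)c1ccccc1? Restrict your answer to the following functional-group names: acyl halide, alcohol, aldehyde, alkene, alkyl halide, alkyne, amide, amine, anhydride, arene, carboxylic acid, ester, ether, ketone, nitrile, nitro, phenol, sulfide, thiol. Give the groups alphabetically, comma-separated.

–COOH: carbonyl C bonded to –OH and C → carboxylic acid (the –OH is not a separate alcohol).
pendant –CONH2: carbonyl C bonded to C and N → amide.
pendant –CH2X: halogen on sp³ carbon → alkyl halide.
pendant –COOCH3: carbonyl C bonded to C and –OCH3 → ester.
pendant –OC(=O)CH3: an acyloxy group → ester.
–C(=O)– with carbon on both sides → ketone.
pendant –COOCH3: carbonyl C bonded to C and –OCH3 → ester.
pendant –COOCH3: carbonyl C bonded to C and –OCH3 → ester.
pendant –C6H5: benzene ring → arene.
pendant –CH2NH2: N on sp³ C, no adjacent C=O → amine.
–C6H5 phenyl ring → arene.

alkyl halide, amide, amine, arene, carboxylic acid, ester, ketone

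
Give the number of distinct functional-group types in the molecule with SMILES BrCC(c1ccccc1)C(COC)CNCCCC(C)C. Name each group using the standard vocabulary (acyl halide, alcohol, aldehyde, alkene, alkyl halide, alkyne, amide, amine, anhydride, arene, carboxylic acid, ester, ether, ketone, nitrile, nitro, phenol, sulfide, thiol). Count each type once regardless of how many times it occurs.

4

Taking each segment in turn:
  BrCH2: halogen on an sp³ carbon → alkyl halide.
  CH(C6H5): pendant –C6H5: benzene ring → arene.
  CH(CH2OCH3): pendant –CH2OCH3: C–O–C linkage → ether.
  CH2NHCH2: C–N–C with sp³ carbons and no adjacent C=O → amine (secondary).
Distinct types present: alkyl halide, amine, arene, ether.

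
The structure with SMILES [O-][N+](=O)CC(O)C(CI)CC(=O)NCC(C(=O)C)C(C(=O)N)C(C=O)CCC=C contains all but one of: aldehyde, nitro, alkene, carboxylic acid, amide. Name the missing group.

carboxylic acid

nitro: present (O2NCH2 — –NO2 on carbon → nitro group).
aldehyde: present (CH(CHO) — pendant –CHO: carbonyl C bonded to C and H → aldehyde).
amide: present (CH2CONHCH2 — –C(=O)–N– linkage → amide (the N is not an amine)).
alkene: present (CH=CH2 — C=C double bond → alkene).
carboxylic acid: absent. In each of CH2CONHCH2 and CH(CONH2), the carbonyl is bonded to nitrogen, not to –OH; that is an amide.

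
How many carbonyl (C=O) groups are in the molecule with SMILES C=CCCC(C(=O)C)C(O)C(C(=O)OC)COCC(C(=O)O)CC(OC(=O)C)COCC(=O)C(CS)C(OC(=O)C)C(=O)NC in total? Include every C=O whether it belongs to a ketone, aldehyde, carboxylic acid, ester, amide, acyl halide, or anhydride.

CH(COCH3): ketone, 1 C=O (running total 1).
CH(COOCH3): ester, 1 C=O (running total 2).
CH(COOH): carboxylic acid, 1 C=O (running total 3).
CH(OCOCH3): ester, 1 C=O (running total 4).
CO: ketone, 1 C=O (running total 5).
CH(OCOCH3): ester, 1 C=O (running total 6).
CONHCH3: amide, 1 C=O (running total 7).

7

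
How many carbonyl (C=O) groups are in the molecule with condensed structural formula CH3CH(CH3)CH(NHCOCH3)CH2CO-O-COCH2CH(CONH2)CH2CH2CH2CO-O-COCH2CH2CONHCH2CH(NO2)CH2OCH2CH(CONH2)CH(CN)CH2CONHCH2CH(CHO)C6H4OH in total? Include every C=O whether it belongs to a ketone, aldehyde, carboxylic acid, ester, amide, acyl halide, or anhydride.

10

CH(NHCOCH3): amide, 1 C=O (running total 1).
CH2CO-O-COCH2: anhydride, 2 C=O (running total 3).
CH(CONH2): amide, 1 C=O (running total 4).
CH2CO-O-COCH2: anhydride, 2 C=O (running total 6).
CH2CONHCH2: amide, 1 C=O (running total 7).
CH(CONH2): amide, 1 C=O (running total 8).
CH2CONHCH2: amide, 1 C=O (running total 9).
CH(CHO): aldehyde, 1 C=O (running total 10).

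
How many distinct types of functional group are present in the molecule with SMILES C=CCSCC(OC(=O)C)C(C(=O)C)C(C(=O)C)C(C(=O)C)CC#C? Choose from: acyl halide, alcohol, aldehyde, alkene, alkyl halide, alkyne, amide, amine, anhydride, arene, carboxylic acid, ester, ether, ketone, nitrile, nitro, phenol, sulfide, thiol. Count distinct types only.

Taking each segment in turn:
  CH2=CH: C=C double bond → alkene.
  CH2SCH2: C–S–C linkage → sulfide (thioether).
  CH(OCOCH3): pendant –OC(=O)CH3: an acyloxy group → ester.
  CH(COCH3): pendant –COCH3: carbonyl C bonded to two carbons → ketone.
  CH(COCH3): pendant –COCH3: carbonyl C bonded to two carbons → ketone.
  CH(COCH3): pendant –COCH3: carbonyl C bonded to two carbons → ketone.
  C≡CH: C≡C triple bond → alkyne.
Distinct types present: alkene, alkyne, ester, ketone, sulfide.

5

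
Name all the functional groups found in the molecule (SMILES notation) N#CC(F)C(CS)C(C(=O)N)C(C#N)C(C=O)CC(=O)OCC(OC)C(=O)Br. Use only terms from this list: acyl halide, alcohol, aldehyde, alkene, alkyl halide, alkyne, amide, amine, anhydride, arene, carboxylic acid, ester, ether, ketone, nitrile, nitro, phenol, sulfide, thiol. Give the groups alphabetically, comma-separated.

acyl halide, aldehyde, alkyl halide, amide, ester, ether, nitrile, thiol

Taking each segment in turn:
  N≡C: N≡C–: carbon triple-bonded to nitrogen → nitrile.
  CH(F): halogen on an sp³ carbon → alkyl halide.
  CH(CH2SH): pendant –CH2SH → thiol.
  CH(CONH2): pendant –CONH2: carbonyl C bonded to C and N → amide.
  CH(CN): pendant –C≡N: nitrile.
  CH(CHO): pendant –CHO: carbonyl C bonded to C and H → aldehyde.
  CH2COOCH2: –C(=O)–O–C with C on the carbonyl side → ester.
  CH(OCH3): pendant –OCH3: C–O–C with sp³ C, no adjacent C=O → ether.
  COBr: –C(=O)Br: carbonyl C bonded to C and to a halogen → acyl halide (not alkyl halide).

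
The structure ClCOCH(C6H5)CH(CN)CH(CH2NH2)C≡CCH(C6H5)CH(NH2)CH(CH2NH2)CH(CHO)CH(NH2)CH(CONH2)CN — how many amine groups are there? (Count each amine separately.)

Taking each segment in turn:
  ClCO: –C(=O)Cl: carbonyl C bonded to C and to a halogen → acyl halide (not alkyl halide).
  CH(C6H5): pendant –C6H5: benzene ring → arene.
  CH(CN): pendant –C≡N: nitrile.
  CH(CH2NH2): pendant –CH2NH2: N on sp³ C, no adjacent C=O → amine.
  C≡C: C≡C triple bond → alkyne.
  CH(C6H5): pendant –C6H5: benzene ring → arene.
  CH(NH2): –NH2 on an sp³ carbon with no adjacent C=O → amine.
  CH(CH2NH2): pendant –CH2NH2: N on sp³ C, no adjacent C=O → amine.
  CH(CHO): pendant –CHO: carbonyl C bonded to C and H → aldehyde.
  CH(NH2): –NH2 on an sp³ carbon with no adjacent C=O → amine.
  CH(CONH2): pendant –CONH2: carbonyl C bonded to C and N → amide.
  CN: –C≡N: carbon triple-bonded to nitrogen → nitrile.
Amine appears at: CH(CH2NH2), CH(NH2), CH(CH2NH2), CH(NH2) → 4.

4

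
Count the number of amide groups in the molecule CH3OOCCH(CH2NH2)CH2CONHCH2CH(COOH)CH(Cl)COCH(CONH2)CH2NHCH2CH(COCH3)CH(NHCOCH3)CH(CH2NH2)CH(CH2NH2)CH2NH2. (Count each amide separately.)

3

Working along the chain:
  CH3OOC: CH3O–C(=O)–: carbonyl C bonded to C and to –OCH3 → ester (not ketone + ether).
  CH(CH2NH2): pendant –CH2NH2: N on sp³ C, no adjacent C=O → amine.
  CH2CONHCH2: –C(=O)–N– linkage → amide (the N is not an amine).
  CH(COOH): pendant –COOH: carbonyl C bonded to C and –OH → carboxylic acid.
  CH(Cl): halogen on an sp³ carbon → alkyl halide.
  CO: –C(=O)– with carbon on both sides → ketone.
  CH(CONH2): pendant –CONH2: carbonyl C bonded to C and N → amide.
  CH2NHCH2: C–N–C with sp³ carbons and no adjacent C=O → amine (secondary).
  CH(COCH3): pendant –COCH3: carbonyl C bonded to two carbons → ketone.
  CH(NHCOCH3): pendant –NHC(=O)CH3: N bonded to a carbonyl → amide (not amine).
  CH(CH2NH2): pendant –CH2NH2: N on sp³ C, no adjacent C=O → amine.
  CH(CH2NH2): pendant –CH2NH2: N on sp³ C, no adjacent C=O → amine.
  CH2NH2: –NH2 on an sp³ carbon with no adjacent C=O → amine.
Amide appears at: CH2CONHCH2, CH(CONH2), CH(NHCOCH3) → 3.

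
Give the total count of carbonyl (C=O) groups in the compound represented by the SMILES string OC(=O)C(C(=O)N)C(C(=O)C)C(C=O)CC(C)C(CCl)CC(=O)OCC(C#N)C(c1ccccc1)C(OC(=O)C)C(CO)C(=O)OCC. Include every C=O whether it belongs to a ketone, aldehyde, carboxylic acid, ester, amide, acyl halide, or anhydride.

7

HOOC: carboxylic acid, 1 C=O (running total 1).
CH(CONH2): amide, 1 C=O (running total 2).
CH(COCH3): ketone, 1 C=O (running total 3).
CH(CHO): aldehyde, 1 C=O (running total 4).
CH2COOCH2: ester, 1 C=O (running total 5).
CH(OCOCH3): ester, 1 C=O (running total 6).
COOCH2CH3: ester, 1 C=O (running total 7).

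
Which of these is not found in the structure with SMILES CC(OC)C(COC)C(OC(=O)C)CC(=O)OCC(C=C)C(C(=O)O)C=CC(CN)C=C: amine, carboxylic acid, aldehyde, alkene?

aldehyde

carboxylic acid: present (CH(COOH) — pendant –COOH: carbonyl C bonded to C and –OH → carboxylic acid).
alkene: present (CH(CH=CH2) — pendant –CH=CH2: C=C double bond → alkene).
amine: present (CH(CH2NH2) — pendant –CH2NH2: N on sp³ C, no adjacent C=O → amine).
aldehyde: absent. In CH(COOH), the carbonyl carbon bears –OH, not –H, so it is a carboxylic acid.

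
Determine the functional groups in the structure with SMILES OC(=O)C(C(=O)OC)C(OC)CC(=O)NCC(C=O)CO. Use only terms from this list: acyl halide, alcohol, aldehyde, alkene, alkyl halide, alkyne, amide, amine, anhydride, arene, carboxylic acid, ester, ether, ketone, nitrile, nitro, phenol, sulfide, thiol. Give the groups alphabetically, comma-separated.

–COOH: carbonyl C bonded to –OH and C → carboxylic acid (the –OH is not a separate alcohol).
pendant –COOCH3: carbonyl C bonded to C and –OCH3 → ester.
pendant –OCH3: C–O–C with sp³ C, no adjacent C=O → ether.
–C(=O)–N– linkage → amide (the N is not an amine).
pendant –CHO: carbonyl C bonded to C and H → aldehyde.
–OH on an sp³ carbon → alcohol.

alcohol, aldehyde, amide, carboxylic acid, ester, ether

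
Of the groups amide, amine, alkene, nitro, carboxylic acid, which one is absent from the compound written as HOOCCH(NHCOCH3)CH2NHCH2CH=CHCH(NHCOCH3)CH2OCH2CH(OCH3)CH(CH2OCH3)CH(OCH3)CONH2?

carboxylic acid: present (HOOC — –COOH: carbonyl C bonded to –OH and C → carboxylic acid (the –OH is not a separate alcohol)).
alkene: present (CH=CH — C=C double bond → alkene).
amide: present (CH(NHCOCH3) — pendant –NHC(=O)CH3: N bonded to a carbonyl → amide (not amine)).
amine: present (CH2NHCH2 — C–N–C with sp³ carbons and no adjacent C=O → amine (secondary)).
nitro: no segment matches this pattern.

nitro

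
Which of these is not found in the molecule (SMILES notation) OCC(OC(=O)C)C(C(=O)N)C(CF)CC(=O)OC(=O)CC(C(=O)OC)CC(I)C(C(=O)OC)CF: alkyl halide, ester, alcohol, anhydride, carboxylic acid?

carboxylic acid

ester: present (CH(OCOCH3) — pendant –OC(=O)CH3: an acyloxy group → ester).
anhydride: present (CH2CO-O-COCH2 — two acyl groups sharing one oxygen, –C(=O)–O–C(=O)– → anhydride).
alkyl halide: present (CH(CH2F) — pendant –CH2X: halogen on sp³ carbon → alkyl halide).
alcohol: present (HOCH2 — HO– on an sp³ carbon → alcohol).
carboxylic acid: absent. In each of CH(OCOCH3) and CH(COOCH3), the acyl oxygen is bonded to carbon (–O–C), not to H, so this is an ester. In CH(CONH2), the carbonyl is bonded to nitrogen, not to –OH; that is an amide.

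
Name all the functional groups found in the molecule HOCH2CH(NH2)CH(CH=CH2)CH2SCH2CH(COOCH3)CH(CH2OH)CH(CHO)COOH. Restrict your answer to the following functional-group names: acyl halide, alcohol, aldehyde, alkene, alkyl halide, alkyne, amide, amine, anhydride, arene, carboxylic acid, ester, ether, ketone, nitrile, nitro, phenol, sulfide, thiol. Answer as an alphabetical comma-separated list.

alcohol, aldehyde, alkene, amine, carboxylic acid, ester, sulfide

Taking each segment in turn:
  HOCH2: HO– on an sp³ carbon → alcohol.
  CH(NH2): –NH2 on an sp³ carbon with no adjacent C=O → amine.
  CH(CH=CH2): pendant –CH=CH2: C=C double bond → alkene.
  CH2SCH2: C–S–C linkage → sulfide (thioether).
  CH(COOCH3): pendant –COOCH3: carbonyl C bonded to C and –OCH3 → ester.
  CH(CH2OH): pendant –CH2OH on an sp³ backbone C → alcohol.
  CH(CHO): pendant –CHO: carbonyl C bonded to C and H → aldehyde.
  COOH: –COOH: carbonyl C bonded to –OH and C → carboxylic acid (the –OH is not a separate alcohol).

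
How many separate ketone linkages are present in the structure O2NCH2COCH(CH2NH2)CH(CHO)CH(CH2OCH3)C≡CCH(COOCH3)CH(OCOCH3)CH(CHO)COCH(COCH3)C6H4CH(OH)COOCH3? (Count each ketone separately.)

3

–NO2 on carbon → nitro group.
–C(=O)– with carbon on both sides → ketone.
pendant –CH2NH2: N on sp³ C, no adjacent C=O → amine.
pendant –CHO: carbonyl C bonded to C and H → aldehyde.
pendant –CH2OCH3: C–O–C linkage → ether.
C≡C triple bond → alkyne.
pendant –COOCH3: carbonyl C bonded to C and –OCH3 → ester.
pendant –OC(=O)CH3: an acyloxy group → ester.
pendant –CHO: carbonyl C bonded to C and H → aldehyde.
–C(=O)– with carbon on both sides → ketone.
pendant –COCH3: carbonyl C bonded to two carbons → ketone.
para-disubstituted benzene ring → arene.
–OH on an sp³ carbon → alcohol (secondary).
–C(=O)OCH3: carbonyl C bonded to C and to –OCH3 → ester (not ketone + ether).
Ketone appears at: CO, CO, CH(COCH3) → 3.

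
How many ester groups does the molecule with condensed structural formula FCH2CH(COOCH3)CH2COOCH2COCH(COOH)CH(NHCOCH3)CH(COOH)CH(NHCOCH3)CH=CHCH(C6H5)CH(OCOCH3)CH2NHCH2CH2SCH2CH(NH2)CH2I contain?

Taking each segment in turn:
  FCH2: halogen on an sp³ carbon → alkyl halide.
  CH(COOCH3): pendant –COOCH3: carbonyl C bonded to C and –OCH3 → ester.
  CH2COOCH2: –C(=O)–O–C with C on the carbonyl side → ester.
  CO: –C(=O)– with carbon on both sides → ketone.
  CH(COOH): pendant –COOH: carbonyl C bonded to C and –OH → carboxylic acid.
  CH(NHCOCH3): pendant –NHC(=O)CH3: N bonded to a carbonyl → amide (not amine).
  CH(COOH): pendant –COOH: carbonyl C bonded to C and –OH → carboxylic acid.
  CH(NHCOCH3): pendant –NHC(=O)CH3: N bonded to a carbonyl → amide (not amine).
  CH=CH: C=C double bond → alkene.
  CH(C6H5): pendant –C6H5: benzene ring → arene.
  CH(OCOCH3): pendant –OC(=O)CH3: an acyloxy group → ester.
  CH2NHCH2: C–N–C with sp³ carbons and no adjacent C=O → amine (secondary).
  CH2SCH2: C–S–C linkage → sulfide (thioether).
  CH(NH2): –NH2 on an sp³ carbon with no adjacent C=O → amine.
  CH2I: halogen on an sp³ carbon → alkyl halide.
Ester appears at: CH(COOCH3), CH2COOCH2, CH(OCOCH3) → 3.

3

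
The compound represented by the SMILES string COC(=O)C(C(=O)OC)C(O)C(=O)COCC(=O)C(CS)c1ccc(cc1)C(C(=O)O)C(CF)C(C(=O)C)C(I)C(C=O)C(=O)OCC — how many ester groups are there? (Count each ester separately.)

Reading the structure from left to right:
  CH3OOC: CH3O–C(=O)–: carbonyl C bonded to C and to –OCH3 → ester (not ketone + ether).
  CH(COOCH3): pendant –COOCH3: carbonyl C bonded to C and –OCH3 → ester.
  CH(OH): –OH on an sp³ carbon → alcohol (secondary).
  CO: –C(=O)– with carbon on both sides → ketone.
  CH2OCH2: C–O–C with sp³ carbons on both sides and no adjacent C=O → ether.
  CO: –C(=O)– with carbon on both sides → ketone.
  CH(CH2SH): pendant –CH2SH → thiol.
  C6H4: para-disubstituted benzene ring → arene.
  CH(COOH): pendant –COOH: carbonyl C bonded to C and –OH → carboxylic acid.
  CH(CH2F): pendant –CH2X: halogen on sp³ carbon → alkyl halide.
  CH(COCH3): pendant –COCH3: carbonyl C bonded to two carbons → ketone.
  CH(I): halogen on an sp³ carbon → alkyl halide.
  CH(CHO): pendant –CHO: carbonyl C bonded to C and H → aldehyde.
  COOCH2CH3: –C(=O)OCH2CH3: carbonyl C bonded to C and to –OEt → ester.
Ester appears at: CH3OOC, CH(COOCH3), COOCH2CH3 → 3.

3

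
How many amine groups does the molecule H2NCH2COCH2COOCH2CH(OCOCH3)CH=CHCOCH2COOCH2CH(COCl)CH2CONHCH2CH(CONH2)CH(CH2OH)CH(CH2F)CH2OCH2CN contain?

1

Working along the chain:
  H2NCH2: –NH2 on an sp³ carbon with no adjacent C=O → amine.
  CO: –C(=O)– with carbon on both sides → ketone.
  CH2COOCH2: –C(=O)–O–C with C on the carbonyl side → ester.
  CH(OCOCH3): pendant –OC(=O)CH3: an acyloxy group → ester.
  CH=CH: C=C double bond → alkene.
  CO: –C(=O)– with carbon on both sides → ketone.
  CH2COOCH2: –C(=O)–O–C with C on the carbonyl side → ester.
  CH(COCl): pendant –C(=O)X: carbonyl C bonded to C and halogen → acyl halide.
  CH2CONHCH2: –C(=O)–N– linkage → amide (the N is not an amine).
  CH(CONH2): pendant –CONH2: carbonyl C bonded to C and N → amide.
  CH(CH2OH): pendant –CH2OH on an sp³ backbone C → alcohol.
  CH(CH2F): pendant –CH2X: halogen on sp³ carbon → alkyl halide.
  CH2OCH2: C–O–C with sp³ carbons on both sides and no adjacent C=O → ether.
  CN: –C≡N: carbon triple-bonded to nitrogen → nitrile.
Amine appears at: H2NCH2 → 1.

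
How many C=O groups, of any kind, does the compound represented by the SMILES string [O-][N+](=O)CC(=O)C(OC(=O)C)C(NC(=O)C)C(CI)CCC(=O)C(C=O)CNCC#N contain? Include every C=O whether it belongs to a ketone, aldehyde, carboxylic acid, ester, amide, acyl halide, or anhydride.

5

CO: ketone, 1 C=O (running total 1).
CH(OCOCH3): ester, 1 C=O (running total 2).
CH(NHCOCH3): amide, 1 C=O (running total 3).
CO: ketone, 1 C=O (running total 4).
CH(CHO): aldehyde, 1 C=O (running total 5).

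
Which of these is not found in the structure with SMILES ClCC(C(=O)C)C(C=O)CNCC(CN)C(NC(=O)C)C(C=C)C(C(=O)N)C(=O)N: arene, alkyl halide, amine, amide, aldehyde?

alkyl halide: present (ClCH2 — halogen on an sp³ carbon → alkyl halide).
amide: present (CH(NHCOCH3) — pendant –NHC(=O)CH3: N bonded to a carbonyl → amide (not amine)).
aldehyde: present (CH(CHO) — pendant –CHO: carbonyl C bonded to C and H → aldehyde).
amine: present (CH2NHCH2 — C–N–C with sp³ carbons and no adjacent C=O → amine (secondary)).
arene: no segment matches this pattern.

arene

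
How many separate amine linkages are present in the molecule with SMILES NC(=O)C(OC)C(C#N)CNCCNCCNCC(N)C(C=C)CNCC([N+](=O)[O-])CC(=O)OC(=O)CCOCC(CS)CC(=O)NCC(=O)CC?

5

–C(=O)NH2: carbonyl C bonded to C and to N → amide (the N is not a separate amine).
pendant –OCH3: C–O–C with sp³ C, no adjacent C=O → ether.
pendant –C≡N: nitrile.
C–N–C with sp³ carbons and no adjacent C=O → amine (secondary).
C–N–C with sp³ carbons and no adjacent C=O → amine (secondary).
C–N–C with sp³ carbons and no adjacent C=O → amine (secondary).
–NH2 on an sp³ carbon with no adjacent C=O → amine.
pendant –CH=CH2: C=C double bond → alkene.
C–N–C with sp³ carbons and no adjacent C=O → amine (secondary).
–NO2 on an sp³ carbon → nitro (the N=O is not a carbonyl).
two acyl groups sharing one oxygen, –C(=O)–O–C(=O)– → anhydride.
C–O–C with sp³ carbons on both sides and no adjacent C=O → ether.
pendant –CH2SH → thiol.
–C(=O)–N– linkage → amide (the N is not an amine).
–C(=O)– with carbon on both sides → ketone.
Amine appears at: CH2NHCH2, CH2NHCH2, CH2NHCH2, CH(NH2), CH2NHCH2 → 5.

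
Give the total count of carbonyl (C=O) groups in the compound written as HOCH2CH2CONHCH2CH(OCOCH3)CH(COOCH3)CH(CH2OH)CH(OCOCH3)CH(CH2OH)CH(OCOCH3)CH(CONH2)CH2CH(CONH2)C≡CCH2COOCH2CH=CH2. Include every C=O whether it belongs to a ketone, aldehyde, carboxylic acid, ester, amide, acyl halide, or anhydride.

CH2CONHCH2: amide, 1 C=O (running total 1).
CH(OCOCH3): ester, 1 C=O (running total 2).
CH(COOCH3): ester, 1 C=O (running total 3).
CH(OCOCH3): ester, 1 C=O (running total 4).
CH(OCOCH3): ester, 1 C=O (running total 5).
CH(CONH2): amide, 1 C=O (running total 6).
CH(CONH2): amide, 1 C=O (running total 7).
CH2COOCH2: ester, 1 C=O (running total 8).

8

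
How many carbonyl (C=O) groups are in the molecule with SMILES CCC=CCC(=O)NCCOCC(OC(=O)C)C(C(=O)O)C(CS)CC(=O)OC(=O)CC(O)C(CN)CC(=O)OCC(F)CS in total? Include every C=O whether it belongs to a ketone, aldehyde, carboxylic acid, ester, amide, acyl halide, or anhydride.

CH2CONHCH2: amide, 1 C=O (running total 1).
CH(OCOCH3): ester, 1 C=O (running total 2).
CH(COOH): carboxylic acid, 1 C=O (running total 3).
CH2CO-O-COCH2: anhydride, 2 C=O (running total 5).
CH2COOCH2: ester, 1 C=O (running total 6).

6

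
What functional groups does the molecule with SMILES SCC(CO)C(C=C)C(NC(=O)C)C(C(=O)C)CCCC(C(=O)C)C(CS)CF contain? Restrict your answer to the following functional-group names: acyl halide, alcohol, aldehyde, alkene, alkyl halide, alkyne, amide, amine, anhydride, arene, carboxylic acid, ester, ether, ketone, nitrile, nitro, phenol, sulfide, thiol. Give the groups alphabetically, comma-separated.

alcohol, alkene, alkyl halide, amide, ketone, thiol

–SH on an sp³ carbon → thiol.
pendant –CH2OH on an sp³ backbone C → alcohol.
pendant –CH=CH2: C=C double bond → alkene.
pendant –NHC(=O)CH3: N bonded to a carbonyl → amide (not amine).
pendant –COCH3: carbonyl C bonded to two carbons → ketone.
pendant –COCH3: carbonyl C bonded to two carbons → ketone.
pendant –CH2SH → thiol.
halogen on an sp³ carbon → alkyl halide.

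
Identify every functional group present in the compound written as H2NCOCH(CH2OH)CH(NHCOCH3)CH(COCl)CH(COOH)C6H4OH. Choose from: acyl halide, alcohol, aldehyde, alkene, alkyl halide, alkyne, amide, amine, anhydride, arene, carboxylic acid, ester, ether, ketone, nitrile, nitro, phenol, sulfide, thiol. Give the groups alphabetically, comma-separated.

Working along the chain:
  H2NCO: –C(=O)NH2: carbonyl C bonded to C and to N → amide (the N is not a separate amine).
  CH(CH2OH): pendant –CH2OH on an sp³ backbone C → alcohol.
  CH(NHCOCH3): pendant –NHC(=O)CH3: N bonded to a carbonyl → amide (not amine).
  CH(COCl): pendant –C(=O)X: carbonyl C bonded to C and halogen → acyl halide.
  CH(COOH): pendant –COOH: carbonyl C bonded to C and –OH → carboxylic acid.
  C6H4OH: –OH attached directly to an aromatic ring → phenol (not alcohol); the ring itself is an arene.

acyl halide, alcohol, amide, arene, carboxylic acid, phenol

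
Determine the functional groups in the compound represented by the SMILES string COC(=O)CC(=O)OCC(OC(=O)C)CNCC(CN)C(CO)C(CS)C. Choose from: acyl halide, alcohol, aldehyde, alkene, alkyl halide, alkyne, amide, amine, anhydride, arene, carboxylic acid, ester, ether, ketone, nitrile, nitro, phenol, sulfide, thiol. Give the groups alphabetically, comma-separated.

alcohol, amine, ester, thiol

CH3O–C(=O)–: carbonyl C bonded to C and to –OCH3 → ester (not ketone + ether).
–C(=O)–O–C with C on the carbonyl side → ester.
pendant –OC(=O)CH3: an acyloxy group → ester.
C–N–C with sp³ carbons and no adjacent C=O → amine (secondary).
pendant –CH2NH2: N on sp³ C, no adjacent C=O → amine.
pendant –CH2OH on an sp³ backbone C → alcohol.
pendant –CH2SH → thiol.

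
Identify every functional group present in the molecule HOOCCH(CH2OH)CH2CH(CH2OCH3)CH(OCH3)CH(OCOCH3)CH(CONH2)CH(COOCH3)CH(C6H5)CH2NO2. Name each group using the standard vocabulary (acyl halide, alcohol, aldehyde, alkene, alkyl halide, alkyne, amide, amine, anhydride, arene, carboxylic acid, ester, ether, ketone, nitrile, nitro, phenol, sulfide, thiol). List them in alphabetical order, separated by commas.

Working along the chain:
  HOOC: –COOH: carbonyl C bonded to –OH and C → carboxylic acid (the –OH is not a separate alcohol).
  CH(CH2OH): pendant –CH2OH on an sp³ backbone C → alcohol.
  CH(CH2OCH3): pendant –CH2OCH3: C–O–C linkage → ether.
  CH(OCH3): pendant –OCH3: C–O–C with sp³ C, no adjacent C=O → ether.
  CH(OCOCH3): pendant –OC(=O)CH3: an acyloxy group → ester.
  CH(CONH2): pendant –CONH2: carbonyl C bonded to C and N → amide.
  CH(COOCH3): pendant –COOCH3: carbonyl C bonded to C and –OCH3 → ester.
  CH(C6H5): pendant –C6H5: benzene ring → arene.
  CH2NO2: –NO2 on carbon → nitro group.

alcohol, amide, arene, carboxylic acid, ester, ether, nitro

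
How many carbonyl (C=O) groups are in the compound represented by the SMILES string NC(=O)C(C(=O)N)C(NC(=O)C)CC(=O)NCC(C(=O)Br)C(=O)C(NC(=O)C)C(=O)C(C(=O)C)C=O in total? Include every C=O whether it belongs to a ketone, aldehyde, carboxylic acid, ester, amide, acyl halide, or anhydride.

10

H2NCO: amide, 1 C=O (running total 1).
CH(CONH2): amide, 1 C=O (running total 2).
CH(NHCOCH3): amide, 1 C=O (running total 3).
CH2CONHCH2: amide, 1 C=O (running total 4).
CH(COBr): acyl halide, 1 C=O (running total 5).
CO: ketone, 1 C=O (running total 6).
CH(NHCOCH3): amide, 1 C=O (running total 7).
CO: ketone, 1 C=O (running total 8).
CH(COCH3): ketone, 1 C=O (running total 9).
CHO: aldehyde, 1 C=O (running total 10).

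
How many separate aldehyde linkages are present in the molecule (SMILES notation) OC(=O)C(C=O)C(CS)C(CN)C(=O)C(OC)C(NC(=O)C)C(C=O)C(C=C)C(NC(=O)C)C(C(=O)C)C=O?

3

–COOH: carbonyl C bonded to –OH and C → carboxylic acid (the –OH is not a separate alcohol).
pendant –CHO: carbonyl C bonded to C and H → aldehyde.
pendant –CH2SH → thiol.
pendant –CH2NH2: N on sp³ C, no adjacent C=O → amine.
–C(=O)– with carbon on both sides → ketone.
pendant –OCH3: C–O–C with sp³ C, no adjacent C=O → ether.
pendant –NHC(=O)CH3: N bonded to a carbonyl → amide (not amine).
pendant –CHO: carbonyl C bonded to C and H → aldehyde.
pendant –CH=CH2: C=C double bond → alkene.
pendant –NHC(=O)CH3: N bonded to a carbonyl → amide (not amine).
pendant –COCH3: carbonyl C bonded to two carbons → ketone.
terminal –CHO: carbonyl C bonded to H and C → aldehyde.
Aldehyde appears at: CH(CHO), CH(CHO), CHO → 3.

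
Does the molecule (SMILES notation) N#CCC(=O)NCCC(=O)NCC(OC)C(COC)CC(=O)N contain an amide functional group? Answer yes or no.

yes

Taking each segment in turn:
  N≡C: N≡C–: carbon triple-bonded to nitrogen → nitrile.
  CH2CONHCH2: –C(=O)–N– linkage → amide (the N is not an amine).
  CH2CONHCH2: –C(=O)–N– linkage → amide (the N is not an amine).
  CH(OCH3): pendant –OCH3: C–O–C with sp³ C, no adjacent C=O → ether.
  CH(CH2OCH3): pendant –CH2OCH3: C–O–C linkage → ether.
  CONH2: –C(=O)NH2: carbonyl C bonded to C and to N → amide (the N is not a separate amine).
The CH2CONHCH2 segment supplies the amide: –C(=O)–N– linkage → amide (the N is not an amine).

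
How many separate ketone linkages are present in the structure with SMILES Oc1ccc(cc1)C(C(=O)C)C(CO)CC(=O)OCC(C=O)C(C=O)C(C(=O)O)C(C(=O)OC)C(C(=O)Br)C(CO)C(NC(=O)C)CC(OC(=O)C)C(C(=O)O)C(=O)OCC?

1

–OH attached directly to an aromatic ring → phenol (not alcohol); the ring itself is an arene.
pendant –COCH3: carbonyl C bonded to two carbons → ketone.
pendant –CH2OH on an sp³ backbone C → alcohol.
–C(=O)–O–C with C on the carbonyl side → ester.
pendant –CHO: carbonyl C bonded to C and H → aldehyde.
pendant –CHO: carbonyl C bonded to C and H → aldehyde.
pendant –COOH: carbonyl C bonded to C and –OH → carboxylic acid.
pendant –COOCH3: carbonyl C bonded to C and –OCH3 → ester.
pendant –C(=O)X: carbonyl C bonded to C and halogen → acyl halide.
pendant –CH2OH on an sp³ backbone C → alcohol.
pendant –NHC(=O)CH3: N bonded to a carbonyl → amide (not amine).
pendant –OC(=O)CH3: an acyloxy group → ester.
pendant –COOH: carbonyl C bonded to C and –OH → carboxylic acid.
–C(=O)OCH2CH3: carbonyl C bonded to C and to –OEt → ester.
Ketone appears at: CH(COCH3) → 1.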